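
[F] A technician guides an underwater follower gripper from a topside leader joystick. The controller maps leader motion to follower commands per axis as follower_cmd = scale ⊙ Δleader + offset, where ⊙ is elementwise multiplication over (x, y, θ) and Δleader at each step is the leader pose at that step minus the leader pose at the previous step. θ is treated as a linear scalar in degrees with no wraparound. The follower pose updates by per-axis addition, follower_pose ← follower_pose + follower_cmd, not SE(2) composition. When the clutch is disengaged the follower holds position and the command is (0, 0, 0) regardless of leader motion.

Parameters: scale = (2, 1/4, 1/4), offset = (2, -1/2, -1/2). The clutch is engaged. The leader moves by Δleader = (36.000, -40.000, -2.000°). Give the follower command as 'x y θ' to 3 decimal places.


74.000 -10.500 -1.000

axis x: 2·36.000 + 2 = 74.000
axis y: 1/4·-40.000 + -1/2 = -10.500
axis θ: 1/4·-2.000 + -1/2 = -1.000


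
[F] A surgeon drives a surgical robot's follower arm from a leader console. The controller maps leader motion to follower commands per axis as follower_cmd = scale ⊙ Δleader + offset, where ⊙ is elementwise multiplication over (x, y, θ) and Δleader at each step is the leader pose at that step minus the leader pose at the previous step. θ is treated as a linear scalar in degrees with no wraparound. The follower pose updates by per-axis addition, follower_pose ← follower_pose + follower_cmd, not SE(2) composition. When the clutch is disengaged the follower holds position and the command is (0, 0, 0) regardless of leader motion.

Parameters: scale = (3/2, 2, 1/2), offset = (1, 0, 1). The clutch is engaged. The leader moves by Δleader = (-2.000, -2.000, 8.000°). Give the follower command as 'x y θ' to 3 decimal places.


-2.000 -4.000 5.000

axis x: 3/2·-2.000 + 1 = -2.000
axis y: 2·-2.000 + 0 = -4.000
axis θ: 1/2·8.000 + 1 = 5.000


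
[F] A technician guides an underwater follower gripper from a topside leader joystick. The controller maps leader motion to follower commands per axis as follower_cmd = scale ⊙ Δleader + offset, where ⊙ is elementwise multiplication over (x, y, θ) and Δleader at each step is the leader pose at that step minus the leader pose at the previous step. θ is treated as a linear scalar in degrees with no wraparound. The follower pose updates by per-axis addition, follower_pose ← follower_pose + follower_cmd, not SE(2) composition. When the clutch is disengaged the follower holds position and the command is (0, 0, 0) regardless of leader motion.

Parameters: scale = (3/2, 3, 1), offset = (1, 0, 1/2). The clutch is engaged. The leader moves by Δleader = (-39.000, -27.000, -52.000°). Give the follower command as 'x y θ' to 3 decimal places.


axis x: 3/2·-39.000 + 1 = -57.500
axis y: 3·-27.000 + 0 = -81.000
axis θ: 1·-52.000 + 1/2 = -51.500

-57.500 -81.000 -51.500


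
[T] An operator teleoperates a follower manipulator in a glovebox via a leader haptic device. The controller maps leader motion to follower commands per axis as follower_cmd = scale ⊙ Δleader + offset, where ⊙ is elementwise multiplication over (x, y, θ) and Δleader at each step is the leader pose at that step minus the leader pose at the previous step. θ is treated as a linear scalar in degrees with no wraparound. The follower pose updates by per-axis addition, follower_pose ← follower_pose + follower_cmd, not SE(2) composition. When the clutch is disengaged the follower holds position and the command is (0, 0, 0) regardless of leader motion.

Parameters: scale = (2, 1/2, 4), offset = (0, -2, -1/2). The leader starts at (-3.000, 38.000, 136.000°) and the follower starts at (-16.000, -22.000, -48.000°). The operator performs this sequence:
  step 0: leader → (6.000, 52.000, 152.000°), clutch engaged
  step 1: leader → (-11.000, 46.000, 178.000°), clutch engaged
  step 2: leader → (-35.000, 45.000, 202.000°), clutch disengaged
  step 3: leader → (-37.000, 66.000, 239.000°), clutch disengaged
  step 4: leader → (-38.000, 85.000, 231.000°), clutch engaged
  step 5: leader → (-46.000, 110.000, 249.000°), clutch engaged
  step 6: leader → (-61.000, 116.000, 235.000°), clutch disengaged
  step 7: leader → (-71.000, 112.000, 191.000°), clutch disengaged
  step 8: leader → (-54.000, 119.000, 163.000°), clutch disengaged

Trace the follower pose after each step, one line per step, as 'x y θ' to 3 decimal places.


2.000 -17.000 15.500
-32.000 -22.000 119.000
-32.000 -22.000 119.000
-32.000 -22.000 119.000
-34.000 -14.500 86.500
-50.000 -4.000 158.000
-50.000 -4.000 158.000
-50.000 -4.000 158.000
-50.000 -4.000 158.000

step 0: Δleader=(9.000, 14.000, 16.000°), engaged; cmd=(18.000, 5.000, 63.500°) → follower=(2.000, -17.000, 15.500°)
step 1: Δleader=(-17.000, -6.000, 26.000°), engaged; cmd=(-34.000, -5.000, 103.500°) → follower=(-32.000, -22.000, 119.000°)
step 2: Δleader=(-24.000, -1.000, 24.000°), disengaged; cmd=(0,0,0) → follower holds at (-32.000, -22.000, 119.000°)
step 3: Δleader=(-2.000, 21.000, 37.000°), disengaged; cmd=(0,0,0) → follower holds at (-32.000, -22.000, 119.000°)
step 4: Δleader=(-1.000, 19.000, -8.000°), engaged; cmd=(-2.000, 7.500, -32.500°) → follower=(-34.000, -14.500, 86.500°)
step 5: Δleader=(-8.000, 25.000, 18.000°), engaged; cmd=(-16.000, 10.500, 71.500°) → follower=(-50.000, -4.000, 158.000°)
step 6: Δleader=(-15.000, 6.000, -14.000°), disengaged; cmd=(0,0,0) → follower holds at (-50.000, -4.000, 158.000°)
step 7: Δleader=(-10.000, -4.000, -44.000°), disengaged; cmd=(0,0,0) → follower holds at (-50.000, -4.000, 158.000°)
step 8: Δleader=(17.000, 7.000, -28.000°), disengaged; cmd=(0,0,0) → follower holds at (-50.000, -4.000, 158.000°)


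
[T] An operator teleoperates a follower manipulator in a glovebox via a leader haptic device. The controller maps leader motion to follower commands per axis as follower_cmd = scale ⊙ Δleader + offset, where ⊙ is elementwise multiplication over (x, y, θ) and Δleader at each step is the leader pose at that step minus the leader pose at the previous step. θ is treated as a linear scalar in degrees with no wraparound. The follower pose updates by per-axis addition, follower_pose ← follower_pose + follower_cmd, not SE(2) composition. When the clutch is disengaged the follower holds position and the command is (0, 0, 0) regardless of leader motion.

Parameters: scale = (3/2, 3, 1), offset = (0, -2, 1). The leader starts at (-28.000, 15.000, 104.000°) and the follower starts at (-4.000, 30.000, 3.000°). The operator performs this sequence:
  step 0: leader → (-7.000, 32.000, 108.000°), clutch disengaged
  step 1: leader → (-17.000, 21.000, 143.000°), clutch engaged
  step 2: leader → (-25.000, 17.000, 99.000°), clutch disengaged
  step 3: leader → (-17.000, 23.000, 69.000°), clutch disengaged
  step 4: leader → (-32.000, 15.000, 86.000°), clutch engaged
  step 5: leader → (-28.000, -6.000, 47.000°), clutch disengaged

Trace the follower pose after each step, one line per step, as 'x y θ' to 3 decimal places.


-4.000 30.000 3.000
-19.000 -5.000 39.000
-19.000 -5.000 39.000
-19.000 -5.000 39.000
-41.500 -31.000 57.000
-41.500 -31.000 57.000

step 0: Δleader=(21.000, 17.000, 4.000°), disengaged; cmd=(0,0,0) → follower holds at (-4.000, 30.000, 3.000°)
step 1: Δleader=(-10.000, -11.000, 35.000°), engaged; cmd=(-15.000, -35.000, 36.000°) → follower=(-19.000, -5.000, 39.000°)
step 2: Δleader=(-8.000, -4.000, -44.000°), disengaged; cmd=(0,0,0) → follower holds at (-19.000, -5.000, 39.000°)
step 3: Δleader=(8.000, 6.000, -30.000°), disengaged; cmd=(0,0,0) → follower holds at (-19.000, -5.000, 39.000°)
step 4: Δleader=(-15.000, -8.000, 17.000°), engaged; cmd=(-22.500, -26.000, 18.000°) → follower=(-41.500, -31.000, 57.000°)
step 5: Δleader=(4.000, -21.000, -39.000°), disengaged; cmd=(0,0,0) → follower holds at (-41.500, -31.000, 57.000°)


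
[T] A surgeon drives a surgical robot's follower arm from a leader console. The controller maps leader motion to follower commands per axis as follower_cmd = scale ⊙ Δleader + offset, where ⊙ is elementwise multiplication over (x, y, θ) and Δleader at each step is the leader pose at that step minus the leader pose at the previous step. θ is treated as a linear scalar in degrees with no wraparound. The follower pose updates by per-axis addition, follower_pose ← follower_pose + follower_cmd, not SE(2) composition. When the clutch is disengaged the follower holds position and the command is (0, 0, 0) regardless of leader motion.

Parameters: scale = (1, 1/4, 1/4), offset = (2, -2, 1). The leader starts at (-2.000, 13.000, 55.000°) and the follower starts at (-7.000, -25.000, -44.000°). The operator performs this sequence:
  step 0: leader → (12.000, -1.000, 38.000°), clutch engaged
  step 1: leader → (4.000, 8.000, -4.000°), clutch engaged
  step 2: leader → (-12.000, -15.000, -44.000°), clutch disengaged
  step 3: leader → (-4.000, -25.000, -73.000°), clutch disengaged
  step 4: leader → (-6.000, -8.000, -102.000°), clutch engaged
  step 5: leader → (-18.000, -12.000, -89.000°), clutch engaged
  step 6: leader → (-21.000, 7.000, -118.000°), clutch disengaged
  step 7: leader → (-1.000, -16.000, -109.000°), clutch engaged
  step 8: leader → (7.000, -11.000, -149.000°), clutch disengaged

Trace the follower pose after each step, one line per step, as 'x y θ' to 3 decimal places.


9.000 -30.500 -47.250
3.000 -30.250 -56.750
3.000 -30.250 -56.750
3.000 -30.250 -56.750
3.000 -28.000 -63.000
-7.000 -31.000 -58.750
-7.000 -31.000 -58.750
15.000 -38.750 -55.500
15.000 -38.750 -55.500

step 0: Δleader=(14.000, -14.000, -17.000°), engaged; cmd=(16.000, -5.500, -3.250°) → follower=(9.000, -30.500, -47.250°)
step 1: Δleader=(-8.000, 9.000, -42.000°), engaged; cmd=(-6.000, 0.250, -9.500°) → follower=(3.000, -30.250, -56.750°)
step 2: Δleader=(-16.000, -23.000, -40.000°), disengaged; cmd=(0,0,0) → follower holds at (3.000, -30.250, -56.750°)
step 3: Δleader=(8.000, -10.000, -29.000°), disengaged; cmd=(0,0,0) → follower holds at (3.000, -30.250, -56.750°)
step 4: Δleader=(-2.000, 17.000, -29.000°), engaged; cmd=(0.000, 2.250, -6.250°) → follower=(3.000, -28.000, -63.000°)
step 5: Δleader=(-12.000, -4.000, 13.000°), engaged; cmd=(-10.000, -3.000, 4.250°) → follower=(-7.000, -31.000, -58.750°)
step 6: Δleader=(-3.000, 19.000, -29.000°), disengaged; cmd=(0,0,0) → follower holds at (-7.000, -31.000, -58.750°)
step 7: Δleader=(20.000, -23.000, 9.000°), engaged; cmd=(22.000, -7.750, 3.250°) → follower=(15.000, -38.750, -55.500°)
step 8: Δleader=(8.000, 5.000, -40.000°), disengaged; cmd=(0,0,0) → follower holds at (15.000, -38.750, -55.500°)


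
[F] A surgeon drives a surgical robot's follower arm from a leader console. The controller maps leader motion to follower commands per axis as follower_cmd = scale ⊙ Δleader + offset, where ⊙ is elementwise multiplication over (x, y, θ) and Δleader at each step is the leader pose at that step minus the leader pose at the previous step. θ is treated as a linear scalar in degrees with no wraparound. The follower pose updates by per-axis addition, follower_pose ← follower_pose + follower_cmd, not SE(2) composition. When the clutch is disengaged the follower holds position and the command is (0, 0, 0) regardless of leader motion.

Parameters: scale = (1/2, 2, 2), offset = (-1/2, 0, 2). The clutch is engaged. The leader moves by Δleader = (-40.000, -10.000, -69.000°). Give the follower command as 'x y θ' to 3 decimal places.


axis x: 1/2·-40.000 + -1/2 = -20.500
axis y: 2·-10.000 + 0 = -20.000
axis θ: 2·-69.000 + 2 = -136.000

-20.500 -20.000 -136.000


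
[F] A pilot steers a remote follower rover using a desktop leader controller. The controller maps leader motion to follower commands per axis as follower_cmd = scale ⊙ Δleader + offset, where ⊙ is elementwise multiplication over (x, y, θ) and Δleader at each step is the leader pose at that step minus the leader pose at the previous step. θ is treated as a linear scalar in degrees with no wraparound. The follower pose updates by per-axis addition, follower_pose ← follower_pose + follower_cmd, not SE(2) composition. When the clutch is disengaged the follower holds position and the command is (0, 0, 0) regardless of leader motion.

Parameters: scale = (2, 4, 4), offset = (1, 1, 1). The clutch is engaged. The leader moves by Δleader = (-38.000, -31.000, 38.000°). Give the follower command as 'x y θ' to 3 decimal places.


-75.000 -123.000 153.000

axis x: 2·-38.000 + 1 = -75.000
axis y: 4·-31.000 + 1 = -123.000
axis θ: 4·38.000 + 1 = 153.000


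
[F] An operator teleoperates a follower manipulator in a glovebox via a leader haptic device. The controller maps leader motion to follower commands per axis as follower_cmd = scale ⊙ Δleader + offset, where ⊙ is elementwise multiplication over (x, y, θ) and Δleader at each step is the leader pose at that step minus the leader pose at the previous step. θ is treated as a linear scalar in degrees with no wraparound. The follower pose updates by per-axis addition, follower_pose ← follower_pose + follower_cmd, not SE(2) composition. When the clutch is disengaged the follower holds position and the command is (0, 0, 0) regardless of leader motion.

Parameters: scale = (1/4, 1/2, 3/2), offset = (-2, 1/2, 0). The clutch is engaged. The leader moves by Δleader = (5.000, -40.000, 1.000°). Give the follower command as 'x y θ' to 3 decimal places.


-0.750 -19.500 1.500

axis x: 1/4·5.000 + -2 = -0.750
axis y: 1/2·-40.000 + 1/2 = -19.500
axis θ: 3/2·1.000 + 0 = 1.500


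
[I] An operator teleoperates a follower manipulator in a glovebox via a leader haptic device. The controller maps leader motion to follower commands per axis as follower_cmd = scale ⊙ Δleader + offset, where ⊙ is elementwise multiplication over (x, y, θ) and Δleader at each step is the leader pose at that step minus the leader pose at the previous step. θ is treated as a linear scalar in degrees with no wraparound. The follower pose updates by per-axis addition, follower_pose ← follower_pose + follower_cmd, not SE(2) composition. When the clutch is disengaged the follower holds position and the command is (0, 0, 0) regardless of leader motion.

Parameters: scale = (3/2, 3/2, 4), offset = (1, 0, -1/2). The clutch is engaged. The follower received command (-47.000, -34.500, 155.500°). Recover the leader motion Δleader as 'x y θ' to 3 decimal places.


-32.000 -23.000 39.000

axis x: (-47.000 − 1) / (3/2) = -32.000
axis y: (-34.500 − 0) / (3/2) = -23.000
axis θ: (155.500 − -1/2) / (4) = 39.000


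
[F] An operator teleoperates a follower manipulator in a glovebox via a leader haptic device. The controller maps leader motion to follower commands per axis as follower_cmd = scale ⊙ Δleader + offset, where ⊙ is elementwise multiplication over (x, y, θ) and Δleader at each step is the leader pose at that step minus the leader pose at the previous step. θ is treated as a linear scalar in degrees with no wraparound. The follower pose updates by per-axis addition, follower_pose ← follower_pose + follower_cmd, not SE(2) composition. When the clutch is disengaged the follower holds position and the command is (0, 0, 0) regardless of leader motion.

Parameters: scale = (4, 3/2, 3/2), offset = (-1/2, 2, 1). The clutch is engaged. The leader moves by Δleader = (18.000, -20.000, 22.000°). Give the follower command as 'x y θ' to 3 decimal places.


71.500 -28.000 34.000

axis x: 4·18.000 + -1/2 = 71.500
axis y: 3/2·-20.000 + 2 = -28.000
axis θ: 3/2·22.000 + 1 = 34.000


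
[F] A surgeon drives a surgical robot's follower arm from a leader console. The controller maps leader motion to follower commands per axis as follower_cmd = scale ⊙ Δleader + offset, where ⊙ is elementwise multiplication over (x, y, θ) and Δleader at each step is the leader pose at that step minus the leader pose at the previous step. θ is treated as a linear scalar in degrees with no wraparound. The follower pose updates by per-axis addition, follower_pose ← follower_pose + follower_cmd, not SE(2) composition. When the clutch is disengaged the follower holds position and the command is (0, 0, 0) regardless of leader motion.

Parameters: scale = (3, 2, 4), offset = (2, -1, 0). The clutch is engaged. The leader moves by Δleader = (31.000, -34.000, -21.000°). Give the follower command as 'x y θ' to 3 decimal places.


axis x: 3·31.000 + 2 = 95.000
axis y: 2·-34.000 + -1 = -69.000
axis θ: 4·-21.000 + 0 = -84.000

95.000 -69.000 -84.000


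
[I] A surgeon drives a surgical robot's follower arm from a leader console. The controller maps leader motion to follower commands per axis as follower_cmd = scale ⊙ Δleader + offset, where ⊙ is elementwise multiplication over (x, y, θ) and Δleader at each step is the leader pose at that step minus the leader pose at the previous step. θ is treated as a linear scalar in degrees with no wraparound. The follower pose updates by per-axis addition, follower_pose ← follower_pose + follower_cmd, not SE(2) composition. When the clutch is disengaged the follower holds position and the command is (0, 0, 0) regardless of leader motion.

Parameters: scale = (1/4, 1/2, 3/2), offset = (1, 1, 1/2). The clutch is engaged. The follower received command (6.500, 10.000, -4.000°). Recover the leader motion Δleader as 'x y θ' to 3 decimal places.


22.000 18.000 -3.000

axis x: (6.500 − 1) / (1/4) = 22.000
axis y: (10.000 − 1) / (1/2) = 18.000
axis θ: (-4.000 − 1/2) / (3/2) = -3.000


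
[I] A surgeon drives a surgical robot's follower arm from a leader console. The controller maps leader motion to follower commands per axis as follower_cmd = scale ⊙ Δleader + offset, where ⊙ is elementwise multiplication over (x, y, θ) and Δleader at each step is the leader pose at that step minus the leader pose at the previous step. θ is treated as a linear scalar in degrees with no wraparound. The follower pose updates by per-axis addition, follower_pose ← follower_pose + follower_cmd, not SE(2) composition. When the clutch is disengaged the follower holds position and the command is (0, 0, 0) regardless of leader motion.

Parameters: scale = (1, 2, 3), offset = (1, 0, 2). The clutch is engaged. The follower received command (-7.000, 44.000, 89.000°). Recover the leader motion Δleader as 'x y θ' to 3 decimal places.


axis x: (-7.000 − 1) / (1) = -8.000
axis y: (44.000 − 0) / (2) = 22.000
axis θ: (89.000 − 2) / (3) = 29.000

-8.000 22.000 29.000


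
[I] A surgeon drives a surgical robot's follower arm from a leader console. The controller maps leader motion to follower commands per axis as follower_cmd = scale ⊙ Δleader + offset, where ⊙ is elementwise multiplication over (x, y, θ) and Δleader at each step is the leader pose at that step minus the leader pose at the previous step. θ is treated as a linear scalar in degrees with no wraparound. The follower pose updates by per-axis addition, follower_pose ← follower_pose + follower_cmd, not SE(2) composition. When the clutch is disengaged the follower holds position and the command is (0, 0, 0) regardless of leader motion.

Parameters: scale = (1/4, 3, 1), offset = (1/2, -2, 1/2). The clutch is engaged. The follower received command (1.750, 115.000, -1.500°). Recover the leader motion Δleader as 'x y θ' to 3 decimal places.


5.000 39.000 -2.000

axis x: (1.750 − 1/2) / (1/4) = 5.000
axis y: (115.000 − -2) / (3) = 39.000
axis θ: (-1.500 − 1/2) / (1) = -2.000


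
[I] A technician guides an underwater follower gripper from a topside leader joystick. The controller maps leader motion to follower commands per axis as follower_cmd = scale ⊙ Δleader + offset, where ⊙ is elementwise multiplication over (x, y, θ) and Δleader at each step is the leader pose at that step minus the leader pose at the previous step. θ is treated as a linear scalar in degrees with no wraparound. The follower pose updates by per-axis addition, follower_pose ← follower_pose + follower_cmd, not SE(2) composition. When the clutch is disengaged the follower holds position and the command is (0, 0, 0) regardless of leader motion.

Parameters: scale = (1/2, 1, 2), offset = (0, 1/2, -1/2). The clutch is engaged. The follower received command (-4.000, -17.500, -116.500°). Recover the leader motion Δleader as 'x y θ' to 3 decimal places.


-8.000 -18.000 -58.000

axis x: (-4.000 − 0) / (1/2) = -8.000
axis y: (-17.500 − 1/2) / (1) = -18.000
axis θ: (-116.500 − -1/2) / (2) = -58.000


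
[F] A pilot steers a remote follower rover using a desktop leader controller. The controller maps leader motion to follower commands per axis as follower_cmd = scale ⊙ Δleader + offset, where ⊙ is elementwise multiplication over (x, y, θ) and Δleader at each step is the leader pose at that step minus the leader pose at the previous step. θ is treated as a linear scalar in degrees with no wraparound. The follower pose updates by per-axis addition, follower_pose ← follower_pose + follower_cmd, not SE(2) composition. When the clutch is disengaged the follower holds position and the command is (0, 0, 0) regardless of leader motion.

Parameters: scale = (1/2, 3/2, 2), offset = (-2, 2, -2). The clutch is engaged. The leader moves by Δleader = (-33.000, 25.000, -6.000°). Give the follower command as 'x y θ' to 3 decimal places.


axis x: 1/2·-33.000 + -2 = -18.500
axis y: 3/2·25.000 + 2 = 39.500
axis θ: 2·-6.000 + -2 = -14.000

-18.500 39.500 -14.000


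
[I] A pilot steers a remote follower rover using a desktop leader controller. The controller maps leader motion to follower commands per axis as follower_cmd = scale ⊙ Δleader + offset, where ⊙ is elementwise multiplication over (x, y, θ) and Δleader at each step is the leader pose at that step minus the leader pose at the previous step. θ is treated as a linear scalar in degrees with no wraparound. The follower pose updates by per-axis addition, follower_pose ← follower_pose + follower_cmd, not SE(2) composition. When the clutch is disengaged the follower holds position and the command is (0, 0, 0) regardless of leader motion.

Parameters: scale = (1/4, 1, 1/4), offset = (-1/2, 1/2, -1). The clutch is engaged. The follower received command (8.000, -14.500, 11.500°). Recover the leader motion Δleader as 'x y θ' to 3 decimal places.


axis x: (8.000 − -1/2) / (1/4) = 34.000
axis y: (-14.500 − 1/2) / (1) = -15.000
axis θ: (11.500 − -1) / (1/4) = 50.000

34.000 -15.000 50.000


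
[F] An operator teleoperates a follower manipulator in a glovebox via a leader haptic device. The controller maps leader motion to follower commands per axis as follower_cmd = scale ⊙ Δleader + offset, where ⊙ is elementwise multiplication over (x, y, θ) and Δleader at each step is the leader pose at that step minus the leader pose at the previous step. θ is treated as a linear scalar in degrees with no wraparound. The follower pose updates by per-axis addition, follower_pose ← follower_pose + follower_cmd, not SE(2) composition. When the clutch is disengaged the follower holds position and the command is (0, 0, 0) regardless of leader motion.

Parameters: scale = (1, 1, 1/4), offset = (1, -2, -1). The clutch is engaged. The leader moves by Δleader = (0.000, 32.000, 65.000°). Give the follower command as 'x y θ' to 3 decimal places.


1.000 30.000 15.250

axis x: 1·0.000 + 1 = 1.000
axis y: 1·32.000 + -2 = 30.000
axis θ: 1/4·65.000 + -1 = 15.250


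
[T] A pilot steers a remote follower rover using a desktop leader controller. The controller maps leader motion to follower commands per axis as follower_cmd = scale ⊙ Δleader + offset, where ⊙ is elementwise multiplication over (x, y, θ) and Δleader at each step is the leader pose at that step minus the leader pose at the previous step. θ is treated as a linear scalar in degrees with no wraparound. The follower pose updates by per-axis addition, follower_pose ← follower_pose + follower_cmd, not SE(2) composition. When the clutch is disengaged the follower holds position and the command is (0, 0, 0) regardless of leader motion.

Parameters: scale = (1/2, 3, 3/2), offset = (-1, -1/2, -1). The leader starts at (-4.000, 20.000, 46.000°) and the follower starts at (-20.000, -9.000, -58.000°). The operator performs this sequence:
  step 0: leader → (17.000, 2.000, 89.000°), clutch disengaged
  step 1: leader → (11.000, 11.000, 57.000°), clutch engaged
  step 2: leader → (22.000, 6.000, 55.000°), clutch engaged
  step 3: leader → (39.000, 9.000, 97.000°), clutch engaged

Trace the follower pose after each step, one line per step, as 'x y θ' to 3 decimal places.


step 0: Δleader=(21.000, -18.000, 43.000°), disengaged; cmd=(0,0,0) → follower holds at (-20.000, -9.000, -58.000°)
step 1: Δleader=(-6.000, 9.000, -32.000°), engaged; cmd=(-4.000, 26.500, -49.000°) → follower=(-24.000, 17.500, -107.000°)
step 2: Δleader=(11.000, -5.000, -2.000°), engaged; cmd=(4.500, -15.500, -4.000°) → follower=(-19.500, 2.000, -111.000°)
step 3: Δleader=(17.000, 3.000, 42.000°), engaged; cmd=(7.500, 8.500, 62.000°) → follower=(-12.000, 10.500, -49.000°)

-20.000 -9.000 -58.000
-24.000 17.500 -107.000
-19.500 2.000 -111.000
-12.000 10.500 -49.000


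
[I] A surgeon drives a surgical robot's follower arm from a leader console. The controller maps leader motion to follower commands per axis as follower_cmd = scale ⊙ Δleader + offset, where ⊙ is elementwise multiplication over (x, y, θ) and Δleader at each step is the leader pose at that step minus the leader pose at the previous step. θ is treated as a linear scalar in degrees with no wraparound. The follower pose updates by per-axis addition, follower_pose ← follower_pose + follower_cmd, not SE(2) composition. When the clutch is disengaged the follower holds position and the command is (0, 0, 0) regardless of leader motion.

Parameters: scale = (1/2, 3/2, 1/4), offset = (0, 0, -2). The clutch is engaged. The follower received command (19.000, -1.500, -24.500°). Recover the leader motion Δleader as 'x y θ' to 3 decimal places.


axis x: (19.000 − 0) / (1/2) = 38.000
axis y: (-1.500 − 0) / (3/2) = -1.000
axis θ: (-24.500 − -2) / (1/4) = -90.000

38.000 -1.000 -90.000


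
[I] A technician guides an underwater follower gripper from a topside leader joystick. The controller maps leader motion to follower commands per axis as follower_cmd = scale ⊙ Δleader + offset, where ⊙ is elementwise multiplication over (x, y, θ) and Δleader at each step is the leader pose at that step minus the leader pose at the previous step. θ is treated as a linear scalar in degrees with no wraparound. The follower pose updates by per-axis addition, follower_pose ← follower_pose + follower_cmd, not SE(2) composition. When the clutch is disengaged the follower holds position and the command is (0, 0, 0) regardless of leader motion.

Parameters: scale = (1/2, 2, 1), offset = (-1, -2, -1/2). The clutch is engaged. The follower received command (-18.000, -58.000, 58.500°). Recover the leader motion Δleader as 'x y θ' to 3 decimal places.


-34.000 -28.000 59.000

axis x: (-18.000 − -1) / (1/2) = -34.000
axis y: (-58.000 − -2) / (2) = -28.000
axis θ: (58.500 − -1/2) / (1) = 59.000


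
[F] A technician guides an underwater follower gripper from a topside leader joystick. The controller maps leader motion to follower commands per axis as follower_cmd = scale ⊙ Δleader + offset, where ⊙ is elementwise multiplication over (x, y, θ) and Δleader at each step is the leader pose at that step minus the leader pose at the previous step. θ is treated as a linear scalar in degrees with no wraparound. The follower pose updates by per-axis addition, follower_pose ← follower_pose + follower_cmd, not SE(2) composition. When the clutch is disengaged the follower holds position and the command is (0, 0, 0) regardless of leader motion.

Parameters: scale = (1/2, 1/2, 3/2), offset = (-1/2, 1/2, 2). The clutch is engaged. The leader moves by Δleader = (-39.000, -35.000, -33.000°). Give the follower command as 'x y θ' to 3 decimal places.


-20.000 -17.000 -47.500

axis x: 1/2·-39.000 + -1/2 = -20.000
axis y: 1/2·-35.000 + 1/2 = -17.000
axis θ: 3/2·-33.000 + 2 = -47.500


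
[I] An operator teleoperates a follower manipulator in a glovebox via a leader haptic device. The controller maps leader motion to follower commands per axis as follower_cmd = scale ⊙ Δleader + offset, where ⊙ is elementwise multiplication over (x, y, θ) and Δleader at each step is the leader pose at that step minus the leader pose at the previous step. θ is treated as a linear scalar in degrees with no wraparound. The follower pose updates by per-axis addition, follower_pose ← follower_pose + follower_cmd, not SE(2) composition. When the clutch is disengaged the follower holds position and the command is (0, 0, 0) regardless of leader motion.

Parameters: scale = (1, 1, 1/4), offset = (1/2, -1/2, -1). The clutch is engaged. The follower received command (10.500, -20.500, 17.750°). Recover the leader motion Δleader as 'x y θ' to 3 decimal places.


10.000 -20.000 75.000

axis x: (10.500 − 1/2) / (1) = 10.000
axis y: (-20.500 − -1/2) / (1) = -20.000
axis θ: (17.750 − -1) / (1/4) = 75.000


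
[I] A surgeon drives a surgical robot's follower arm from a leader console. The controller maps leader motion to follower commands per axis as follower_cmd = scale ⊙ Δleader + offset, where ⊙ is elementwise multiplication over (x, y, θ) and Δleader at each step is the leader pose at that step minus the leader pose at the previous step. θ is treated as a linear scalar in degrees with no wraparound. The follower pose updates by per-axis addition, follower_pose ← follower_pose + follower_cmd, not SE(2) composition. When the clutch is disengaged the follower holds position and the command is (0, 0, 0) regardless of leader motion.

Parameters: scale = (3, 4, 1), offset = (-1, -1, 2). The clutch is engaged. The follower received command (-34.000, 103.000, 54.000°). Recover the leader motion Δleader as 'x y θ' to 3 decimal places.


-11.000 26.000 52.000

axis x: (-34.000 − -1) / (3) = -11.000
axis y: (103.000 − -1) / (4) = 26.000
axis θ: (54.000 − 2) / (1) = 52.000


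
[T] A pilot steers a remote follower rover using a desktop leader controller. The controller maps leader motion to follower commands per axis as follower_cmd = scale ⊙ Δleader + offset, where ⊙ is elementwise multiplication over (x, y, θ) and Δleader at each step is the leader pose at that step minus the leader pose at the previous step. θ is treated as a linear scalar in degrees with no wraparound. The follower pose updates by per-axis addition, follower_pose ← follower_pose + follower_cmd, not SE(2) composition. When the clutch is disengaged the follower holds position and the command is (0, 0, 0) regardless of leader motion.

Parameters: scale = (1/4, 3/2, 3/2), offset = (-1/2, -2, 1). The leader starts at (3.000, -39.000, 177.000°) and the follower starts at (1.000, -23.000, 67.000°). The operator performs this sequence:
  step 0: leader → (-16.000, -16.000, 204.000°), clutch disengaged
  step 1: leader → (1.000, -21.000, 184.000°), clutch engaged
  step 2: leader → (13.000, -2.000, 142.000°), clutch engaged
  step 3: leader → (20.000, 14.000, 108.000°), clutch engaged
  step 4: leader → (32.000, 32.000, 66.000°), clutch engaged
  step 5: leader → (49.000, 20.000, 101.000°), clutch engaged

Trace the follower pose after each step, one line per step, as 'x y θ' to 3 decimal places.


1.000 -23.000 67.000
4.750 -32.500 38.000
7.250 -6.000 -24.000
8.500 16.000 -74.000
11.000 41.000 -136.000
14.750 21.000 -82.500

step 0: Δleader=(-19.000, 23.000, 27.000°), disengaged; cmd=(0,0,0) → follower holds at (1.000, -23.000, 67.000°)
step 1: Δleader=(17.000, -5.000, -20.000°), engaged; cmd=(3.750, -9.500, -29.000°) → follower=(4.750, -32.500, 38.000°)
step 2: Δleader=(12.000, 19.000, -42.000°), engaged; cmd=(2.500, 26.500, -62.000°) → follower=(7.250, -6.000, -24.000°)
step 3: Δleader=(7.000, 16.000, -34.000°), engaged; cmd=(1.250, 22.000, -50.000°) → follower=(8.500, 16.000, -74.000°)
step 4: Δleader=(12.000, 18.000, -42.000°), engaged; cmd=(2.500, 25.000, -62.000°) → follower=(11.000, 41.000, -136.000°)
step 5: Δleader=(17.000, -12.000, 35.000°), engaged; cmd=(3.750, -20.000, 53.500°) → follower=(14.750, 21.000, -82.500°)


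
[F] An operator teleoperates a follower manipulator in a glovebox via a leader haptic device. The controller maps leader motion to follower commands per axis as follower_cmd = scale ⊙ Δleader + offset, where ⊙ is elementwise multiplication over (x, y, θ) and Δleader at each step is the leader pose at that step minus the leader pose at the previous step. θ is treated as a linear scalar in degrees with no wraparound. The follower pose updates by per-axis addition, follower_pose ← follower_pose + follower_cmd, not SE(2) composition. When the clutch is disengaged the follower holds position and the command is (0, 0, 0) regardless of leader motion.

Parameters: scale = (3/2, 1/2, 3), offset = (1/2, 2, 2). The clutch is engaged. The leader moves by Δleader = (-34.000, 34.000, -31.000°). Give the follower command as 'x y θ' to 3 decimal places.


-50.500 19.000 -91.000

axis x: 3/2·-34.000 + 1/2 = -50.500
axis y: 1/2·34.000 + 2 = 19.000
axis θ: 3·-31.000 + 2 = -91.000


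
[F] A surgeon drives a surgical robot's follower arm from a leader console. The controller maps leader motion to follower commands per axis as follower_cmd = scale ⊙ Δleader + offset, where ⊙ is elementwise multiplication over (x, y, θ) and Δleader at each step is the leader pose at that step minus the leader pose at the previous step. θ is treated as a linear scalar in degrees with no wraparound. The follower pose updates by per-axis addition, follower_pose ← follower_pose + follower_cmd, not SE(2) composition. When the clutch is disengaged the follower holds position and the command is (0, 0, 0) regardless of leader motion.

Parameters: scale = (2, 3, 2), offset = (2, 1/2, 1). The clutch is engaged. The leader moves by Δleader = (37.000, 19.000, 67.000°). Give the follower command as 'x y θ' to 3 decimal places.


axis x: 2·37.000 + 2 = 76.000
axis y: 3·19.000 + 1/2 = 57.500
axis θ: 2·67.000 + 1 = 135.000

76.000 57.500 135.000


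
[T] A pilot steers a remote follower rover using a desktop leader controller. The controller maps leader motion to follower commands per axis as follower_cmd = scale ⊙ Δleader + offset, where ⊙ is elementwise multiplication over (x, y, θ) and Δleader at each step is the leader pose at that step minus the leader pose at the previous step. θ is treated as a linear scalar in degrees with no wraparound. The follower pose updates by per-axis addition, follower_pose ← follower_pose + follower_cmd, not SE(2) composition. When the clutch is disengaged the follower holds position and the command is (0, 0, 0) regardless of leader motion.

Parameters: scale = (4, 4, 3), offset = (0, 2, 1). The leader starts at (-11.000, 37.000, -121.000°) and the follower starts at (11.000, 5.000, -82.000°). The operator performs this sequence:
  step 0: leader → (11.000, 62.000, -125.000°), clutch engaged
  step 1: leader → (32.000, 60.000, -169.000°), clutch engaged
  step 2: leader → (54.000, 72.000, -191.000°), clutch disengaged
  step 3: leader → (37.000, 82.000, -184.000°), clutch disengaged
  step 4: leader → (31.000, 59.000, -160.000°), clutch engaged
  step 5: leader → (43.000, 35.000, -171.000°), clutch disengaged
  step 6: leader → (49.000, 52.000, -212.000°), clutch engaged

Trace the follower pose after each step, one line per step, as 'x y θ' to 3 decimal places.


99.000 107.000 -93.000
183.000 101.000 -224.000
183.000 101.000 -224.000
183.000 101.000 -224.000
159.000 11.000 -151.000
159.000 11.000 -151.000
183.000 81.000 -273.000

step 0: Δleader=(22.000, 25.000, -4.000°), engaged; cmd=(88.000, 102.000, -11.000°) → follower=(99.000, 107.000, -93.000°)
step 1: Δleader=(21.000, -2.000, -44.000°), engaged; cmd=(84.000, -6.000, -131.000°) → follower=(183.000, 101.000, -224.000°)
step 2: Δleader=(22.000, 12.000, -22.000°), disengaged; cmd=(0,0,0) → follower holds at (183.000, 101.000, -224.000°)
step 3: Δleader=(-17.000, 10.000, 7.000°), disengaged; cmd=(0,0,0) → follower holds at (183.000, 101.000, -224.000°)
step 4: Δleader=(-6.000, -23.000, 24.000°), engaged; cmd=(-24.000, -90.000, 73.000°) → follower=(159.000, 11.000, -151.000°)
step 5: Δleader=(12.000, -24.000, -11.000°), disengaged; cmd=(0,0,0) → follower holds at (159.000, 11.000, -151.000°)
step 6: Δleader=(6.000, 17.000, -41.000°), engaged; cmd=(24.000, 70.000, -122.000°) → follower=(183.000, 81.000, -273.000°)


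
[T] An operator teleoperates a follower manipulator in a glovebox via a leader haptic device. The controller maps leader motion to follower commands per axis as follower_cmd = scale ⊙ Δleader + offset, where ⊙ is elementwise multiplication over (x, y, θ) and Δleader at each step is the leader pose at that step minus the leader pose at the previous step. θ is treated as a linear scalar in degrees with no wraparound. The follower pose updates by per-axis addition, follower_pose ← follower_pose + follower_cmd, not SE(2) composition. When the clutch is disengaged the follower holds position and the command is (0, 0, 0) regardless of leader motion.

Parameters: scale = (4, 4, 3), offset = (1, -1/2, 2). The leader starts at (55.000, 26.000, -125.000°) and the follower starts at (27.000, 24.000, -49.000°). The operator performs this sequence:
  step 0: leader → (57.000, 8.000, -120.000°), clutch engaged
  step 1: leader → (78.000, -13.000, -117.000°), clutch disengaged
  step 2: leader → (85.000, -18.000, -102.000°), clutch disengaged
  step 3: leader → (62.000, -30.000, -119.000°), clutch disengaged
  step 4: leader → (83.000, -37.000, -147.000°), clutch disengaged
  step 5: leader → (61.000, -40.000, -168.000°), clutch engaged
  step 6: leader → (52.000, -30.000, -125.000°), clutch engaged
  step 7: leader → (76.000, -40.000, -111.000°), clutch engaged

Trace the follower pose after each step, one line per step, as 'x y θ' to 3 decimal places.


36.000 -48.500 -32.000
36.000 -48.500 -32.000
36.000 -48.500 -32.000
36.000 -48.500 -32.000
36.000 -48.500 -32.000
-51.000 -61.000 -93.000
-86.000 -21.500 38.000
11.000 -62.000 82.000

step 0: Δleader=(2.000, -18.000, 5.000°), engaged; cmd=(9.000, -72.500, 17.000°) → follower=(36.000, -48.500, -32.000°)
step 1: Δleader=(21.000, -21.000, 3.000°), disengaged; cmd=(0,0,0) → follower holds at (36.000, -48.500, -32.000°)
step 2: Δleader=(7.000, -5.000, 15.000°), disengaged; cmd=(0,0,0) → follower holds at (36.000, -48.500, -32.000°)
step 3: Δleader=(-23.000, -12.000, -17.000°), disengaged; cmd=(0,0,0) → follower holds at (36.000, -48.500, -32.000°)
step 4: Δleader=(21.000, -7.000, -28.000°), disengaged; cmd=(0,0,0) → follower holds at (36.000, -48.500, -32.000°)
step 5: Δleader=(-22.000, -3.000, -21.000°), engaged; cmd=(-87.000, -12.500, -61.000°) → follower=(-51.000, -61.000, -93.000°)
step 6: Δleader=(-9.000, 10.000, 43.000°), engaged; cmd=(-35.000, 39.500, 131.000°) → follower=(-86.000, -21.500, 38.000°)
step 7: Δleader=(24.000, -10.000, 14.000°), engaged; cmd=(97.000, -40.500, 44.000°) → follower=(11.000, -62.000, 82.000°)


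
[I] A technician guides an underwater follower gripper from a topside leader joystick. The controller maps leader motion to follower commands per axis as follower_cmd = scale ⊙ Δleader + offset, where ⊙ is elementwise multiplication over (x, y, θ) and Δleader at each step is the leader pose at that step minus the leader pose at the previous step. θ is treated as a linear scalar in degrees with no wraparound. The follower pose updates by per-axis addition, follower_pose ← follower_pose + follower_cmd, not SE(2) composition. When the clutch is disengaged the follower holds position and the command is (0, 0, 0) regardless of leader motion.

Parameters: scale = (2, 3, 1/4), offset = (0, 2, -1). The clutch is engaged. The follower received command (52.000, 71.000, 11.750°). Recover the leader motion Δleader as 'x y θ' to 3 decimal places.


axis x: (52.000 − 0) / (2) = 26.000
axis y: (71.000 − 2) / (3) = 23.000
axis θ: (11.750 − -1) / (1/4) = 51.000

26.000 23.000 51.000
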